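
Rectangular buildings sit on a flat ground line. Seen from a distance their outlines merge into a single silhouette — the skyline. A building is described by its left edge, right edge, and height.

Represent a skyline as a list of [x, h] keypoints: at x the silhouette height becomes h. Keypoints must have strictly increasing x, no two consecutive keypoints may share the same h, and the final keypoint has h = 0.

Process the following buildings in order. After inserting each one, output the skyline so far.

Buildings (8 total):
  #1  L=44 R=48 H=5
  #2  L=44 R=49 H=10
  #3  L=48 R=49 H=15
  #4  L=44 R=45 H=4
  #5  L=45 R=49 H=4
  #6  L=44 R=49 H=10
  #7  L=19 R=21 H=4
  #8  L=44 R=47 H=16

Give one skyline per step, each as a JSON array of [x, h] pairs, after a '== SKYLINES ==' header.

== SKYLINES ==
[[44,5],[48,0]]
[[44,10],[49,0]]
[[44,10],[48,15],[49,0]]
[[44,10],[48,15],[49,0]]
[[44,10],[48,15],[49,0]]
[[44,10],[48,15],[49,0]]
[[19,4],[21,0],[44,10],[48,15],[49,0]]
[[19,4],[21,0],[44,16],[47,10],[48,15],[49,0]]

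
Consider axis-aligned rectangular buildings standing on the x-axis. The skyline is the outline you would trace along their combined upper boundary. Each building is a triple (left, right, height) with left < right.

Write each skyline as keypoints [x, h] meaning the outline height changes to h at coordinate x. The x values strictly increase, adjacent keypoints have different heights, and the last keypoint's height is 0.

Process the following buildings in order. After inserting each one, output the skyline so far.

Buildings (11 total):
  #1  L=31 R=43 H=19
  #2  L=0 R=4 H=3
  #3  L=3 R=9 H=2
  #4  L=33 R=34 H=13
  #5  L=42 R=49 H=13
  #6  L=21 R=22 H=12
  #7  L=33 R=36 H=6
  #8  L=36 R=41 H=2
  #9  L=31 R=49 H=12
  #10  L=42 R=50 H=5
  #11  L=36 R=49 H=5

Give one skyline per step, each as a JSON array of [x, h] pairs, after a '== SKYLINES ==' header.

== SKYLINES ==
[[31,19],[43,0]]
[[0,3],[4,0],[31,19],[43,0]]
[[0,3],[4,2],[9,0],[31,19],[43,0]]
[[0,3],[4,2],[9,0],[31,19],[43,0]]
[[0,3],[4,2],[9,0],[31,19],[43,13],[49,0]]
[[0,3],[4,2],[9,0],[21,12],[22,0],[31,19],[43,13],[49,0]]
[[0,3],[4,2],[9,0],[21,12],[22,0],[31,19],[43,13],[49,0]]
[[0,3],[4,2],[9,0],[21,12],[22,0],[31,19],[43,13],[49,0]]
[[0,3],[4,2],[9,0],[21,12],[22,0],[31,19],[43,13],[49,0]]
[[0,3],[4,2],[9,0],[21,12],[22,0],[31,19],[43,13],[49,5],[50,0]]
[[0,3],[4,2],[9,0],[21,12],[22,0],[31,19],[43,13],[49,5],[50,0]]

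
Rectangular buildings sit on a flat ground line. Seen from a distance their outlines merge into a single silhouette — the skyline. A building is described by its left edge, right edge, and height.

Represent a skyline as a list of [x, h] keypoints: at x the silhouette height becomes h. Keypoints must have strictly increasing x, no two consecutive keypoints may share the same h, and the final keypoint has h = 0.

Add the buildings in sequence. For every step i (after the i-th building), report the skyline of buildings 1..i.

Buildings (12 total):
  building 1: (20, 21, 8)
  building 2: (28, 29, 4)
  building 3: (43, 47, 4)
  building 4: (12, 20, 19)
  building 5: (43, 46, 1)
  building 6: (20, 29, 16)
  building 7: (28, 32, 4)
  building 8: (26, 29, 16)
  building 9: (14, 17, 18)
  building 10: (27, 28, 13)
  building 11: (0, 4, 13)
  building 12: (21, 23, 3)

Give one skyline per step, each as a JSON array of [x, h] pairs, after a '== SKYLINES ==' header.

== SKYLINES ==
[[20,8],[21,0]]
[[20,8],[21,0],[28,4],[29,0]]
[[20,8],[21,0],[28,4],[29,0],[43,4],[47,0]]
[[12,19],[20,8],[21,0],[28,4],[29,0],[43,4],[47,0]]
[[12,19],[20,8],[21,0],[28,4],[29,0],[43,4],[47,0]]
[[12,19],[20,16],[29,0],[43,4],[47,0]]
[[12,19],[20,16],[29,4],[32,0],[43,4],[47,0]]
[[12,19],[20,16],[29,4],[32,0],[43,4],[47,0]]
[[12,19],[20,16],[29,4],[32,0],[43,4],[47,0]]
[[12,19],[20,16],[29,4],[32,0],[43,4],[47,0]]
[[0,13],[4,0],[12,19],[20,16],[29,4],[32,0],[43,4],[47,0]]
[[0,13],[4,0],[12,19],[20,16],[29,4],[32,0],[43,4],[47,0]]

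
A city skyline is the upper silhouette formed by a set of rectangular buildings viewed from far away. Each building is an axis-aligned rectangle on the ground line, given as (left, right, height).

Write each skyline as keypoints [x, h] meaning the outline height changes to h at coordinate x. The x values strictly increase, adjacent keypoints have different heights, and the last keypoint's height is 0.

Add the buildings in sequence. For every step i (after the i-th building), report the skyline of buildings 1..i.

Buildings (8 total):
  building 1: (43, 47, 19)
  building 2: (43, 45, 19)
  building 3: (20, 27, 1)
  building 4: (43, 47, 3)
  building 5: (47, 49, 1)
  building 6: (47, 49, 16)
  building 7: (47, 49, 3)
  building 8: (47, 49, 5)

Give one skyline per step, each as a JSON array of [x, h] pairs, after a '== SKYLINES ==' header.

== SKYLINES ==
[[43,19],[47,0]]
[[43,19],[47,0]]
[[20,1],[27,0],[43,19],[47,0]]
[[20,1],[27,0],[43,19],[47,0]]
[[20,1],[27,0],[43,19],[47,1],[49,0]]
[[20,1],[27,0],[43,19],[47,16],[49,0]]
[[20,1],[27,0],[43,19],[47,16],[49,0]]
[[20,1],[27,0],[43,19],[47,16],[49,0]]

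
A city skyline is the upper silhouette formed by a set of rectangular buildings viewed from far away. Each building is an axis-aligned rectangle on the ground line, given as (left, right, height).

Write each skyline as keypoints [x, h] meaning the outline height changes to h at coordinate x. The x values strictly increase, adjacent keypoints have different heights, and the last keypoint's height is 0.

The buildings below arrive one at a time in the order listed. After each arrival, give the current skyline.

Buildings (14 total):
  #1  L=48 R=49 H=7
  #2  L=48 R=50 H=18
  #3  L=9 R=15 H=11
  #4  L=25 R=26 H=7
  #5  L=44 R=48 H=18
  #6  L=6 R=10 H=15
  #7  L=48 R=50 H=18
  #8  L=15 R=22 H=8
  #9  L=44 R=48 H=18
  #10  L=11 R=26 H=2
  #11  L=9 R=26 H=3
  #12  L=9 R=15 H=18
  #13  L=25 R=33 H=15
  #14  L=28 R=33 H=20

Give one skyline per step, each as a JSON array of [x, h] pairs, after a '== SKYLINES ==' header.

== SKYLINES ==
[[48,7],[49,0]]
[[48,18],[50,0]]
[[9,11],[15,0],[48,18],[50,0]]
[[9,11],[15,0],[25,7],[26,0],[48,18],[50,0]]
[[9,11],[15,0],[25,7],[26,0],[44,18],[50,0]]
[[6,15],[10,11],[15,0],[25,7],[26,0],[44,18],[50,0]]
[[6,15],[10,11],[15,0],[25,7],[26,0],[44,18],[50,0]]
[[6,15],[10,11],[15,8],[22,0],[25,7],[26,0],[44,18],[50,0]]
[[6,15],[10,11],[15,8],[22,0],[25,7],[26,0],[44,18],[50,0]]
[[6,15],[10,11],[15,8],[22,2],[25,7],[26,0],[44,18],[50,0]]
[[6,15],[10,11],[15,8],[22,3],[25,7],[26,0],[44,18],[50,0]]
[[6,15],[9,18],[15,8],[22,3],[25,7],[26,0],[44,18],[50,0]]
[[6,15],[9,18],[15,8],[22,3],[25,15],[33,0],[44,18],[50,0]]
[[6,15],[9,18],[15,8],[22,3],[25,15],[28,20],[33,0],[44,18],[50,0]]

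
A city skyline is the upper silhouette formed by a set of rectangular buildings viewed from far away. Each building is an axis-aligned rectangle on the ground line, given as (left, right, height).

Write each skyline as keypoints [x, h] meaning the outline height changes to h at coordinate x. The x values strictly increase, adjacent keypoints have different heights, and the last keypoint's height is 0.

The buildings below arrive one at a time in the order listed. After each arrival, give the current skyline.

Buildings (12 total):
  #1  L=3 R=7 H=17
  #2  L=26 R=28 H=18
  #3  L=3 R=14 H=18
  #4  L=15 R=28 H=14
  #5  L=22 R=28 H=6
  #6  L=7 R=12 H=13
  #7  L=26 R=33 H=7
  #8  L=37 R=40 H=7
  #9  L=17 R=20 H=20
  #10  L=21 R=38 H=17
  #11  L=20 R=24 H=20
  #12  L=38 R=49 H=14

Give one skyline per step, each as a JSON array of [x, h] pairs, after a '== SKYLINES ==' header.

== SKYLINES ==
[[3,17],[7,0]]
[[3,17],[7,0],[26,18],[28,0]]
[[3,18],[14,0],[26,18],[28,0]]
[[3,18],[14,0],[15,14],[26,18],[28,0]]
[[3,18],[14,0],[15,14],[26,18],[28,0]]
[[3,18],[14,0],[15,14],[26,18],[28,0]]
[[3,18],[14,0],[15,14],[26,18],[28,7],[33,0]]
[[3,18],[14,0],[15,14],[26,18],[28,7],[33,0],[37,7],[40,0]]
[[3,18],[14,0],[15,14],[17,20],[20,14],[26,18],[28,7],[33,0],[37,7],[40,0]]
[[3,18],[14,0],[15,14],[17,20],[20,14],[21,17],[26,18],[28,17],[38,7],[40,0]]
[[3,18],[14,0],[15,14],[17,20],[24,17],[26,18],[28,17],[38,7],[40,0]]
[[3,18],[14,0],[15,14],[17,20],[24,17],[26,18],[28,17],[38,14],[49,0]]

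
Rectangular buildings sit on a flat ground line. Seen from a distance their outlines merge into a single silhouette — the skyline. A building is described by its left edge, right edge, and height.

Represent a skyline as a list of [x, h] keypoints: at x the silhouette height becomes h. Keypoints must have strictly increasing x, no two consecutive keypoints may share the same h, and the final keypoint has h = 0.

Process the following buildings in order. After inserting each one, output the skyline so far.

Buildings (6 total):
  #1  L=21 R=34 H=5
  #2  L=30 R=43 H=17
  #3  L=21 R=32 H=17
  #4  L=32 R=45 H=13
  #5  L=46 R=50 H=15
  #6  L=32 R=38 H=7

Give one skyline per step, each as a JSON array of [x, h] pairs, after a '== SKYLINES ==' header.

== SKYLINES ==
[[21,5],[34,0]]
[[21,5],[30,17],[43,0]]
[[21,17],[43,0]]
[[21,17],[43,13],[45,0]]
[[21,17],[43,13],[45,0],[46,15],[50,0]]
[[21,17],[43,13],[45,0],[46,15],[50,0]]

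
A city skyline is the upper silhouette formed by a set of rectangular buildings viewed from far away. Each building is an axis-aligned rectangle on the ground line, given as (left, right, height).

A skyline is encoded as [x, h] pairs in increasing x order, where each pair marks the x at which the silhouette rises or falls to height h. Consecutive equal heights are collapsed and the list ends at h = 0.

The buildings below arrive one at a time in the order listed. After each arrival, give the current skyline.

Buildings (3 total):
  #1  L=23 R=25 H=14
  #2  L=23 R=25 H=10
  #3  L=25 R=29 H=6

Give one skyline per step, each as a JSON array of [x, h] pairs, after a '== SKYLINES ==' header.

== SKYLINES ==
[[23,14],[25,0]]
[[23,14],[25,0]]
[[23,14],[25,6],[29,0]]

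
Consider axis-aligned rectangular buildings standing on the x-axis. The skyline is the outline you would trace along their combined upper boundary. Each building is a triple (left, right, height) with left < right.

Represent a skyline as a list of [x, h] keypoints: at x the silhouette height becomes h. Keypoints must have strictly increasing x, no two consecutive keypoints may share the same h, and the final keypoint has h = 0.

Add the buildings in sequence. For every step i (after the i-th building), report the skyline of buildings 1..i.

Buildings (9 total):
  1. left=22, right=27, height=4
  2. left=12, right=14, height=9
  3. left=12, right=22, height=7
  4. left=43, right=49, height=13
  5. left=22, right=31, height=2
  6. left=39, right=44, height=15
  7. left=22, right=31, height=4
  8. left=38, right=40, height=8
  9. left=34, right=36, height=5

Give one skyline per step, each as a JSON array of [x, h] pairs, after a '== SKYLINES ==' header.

== SKYLINES ==
[[22,4],[27,0]]
[[12,9],[14,0],[22,4],[27,0]]
[[12,9],[14,7],[22,4],[27,0]]
[[12,9],[14,7],[22,4],[27,0],[43,13],[49,0]]
[[12,9],[14,7],[22,4],[27,2],[31,0],[43,13],[49,0]]
[[12,9],[14,7],[22,4],[27,2],[31,0],[39,15],[44,13],[49,0]]
[[12,9],[14,7],[22,4],[31,0],[39,15],[44,13],[49,0]]
[[12,9],[14,7],[22,4],[31,0],[38,8],[39,15],[44,13],[49,0]]
[[12,9],[14,7],[22,4],[31,0],[34,5],[36,0],[38,8],[39,15],[44,13],[49,0]]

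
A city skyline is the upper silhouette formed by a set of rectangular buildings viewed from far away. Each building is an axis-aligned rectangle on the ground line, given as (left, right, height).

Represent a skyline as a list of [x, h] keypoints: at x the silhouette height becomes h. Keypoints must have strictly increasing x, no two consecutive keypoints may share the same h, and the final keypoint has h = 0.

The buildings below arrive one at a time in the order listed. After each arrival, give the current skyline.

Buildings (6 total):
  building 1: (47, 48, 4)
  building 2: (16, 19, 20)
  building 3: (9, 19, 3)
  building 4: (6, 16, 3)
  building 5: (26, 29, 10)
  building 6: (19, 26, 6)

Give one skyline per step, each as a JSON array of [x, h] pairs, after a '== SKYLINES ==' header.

== SKYLINES ==
[[47,4],[48,0]]
[[16,20],[19,0],[47,4],[48,0]]
[[9,3],[16,20],[19,0],[47,4],[48,0]]
[[6,3],[16,20],[19,0],[47,4],[48,0]]
[[6,3],[16,20],[19,0],[26,10],[29,0],[47,4],[48,0]]
[[6,3],[16,20],[19,6],[26,10],[29,0],[47,4],[48,0]]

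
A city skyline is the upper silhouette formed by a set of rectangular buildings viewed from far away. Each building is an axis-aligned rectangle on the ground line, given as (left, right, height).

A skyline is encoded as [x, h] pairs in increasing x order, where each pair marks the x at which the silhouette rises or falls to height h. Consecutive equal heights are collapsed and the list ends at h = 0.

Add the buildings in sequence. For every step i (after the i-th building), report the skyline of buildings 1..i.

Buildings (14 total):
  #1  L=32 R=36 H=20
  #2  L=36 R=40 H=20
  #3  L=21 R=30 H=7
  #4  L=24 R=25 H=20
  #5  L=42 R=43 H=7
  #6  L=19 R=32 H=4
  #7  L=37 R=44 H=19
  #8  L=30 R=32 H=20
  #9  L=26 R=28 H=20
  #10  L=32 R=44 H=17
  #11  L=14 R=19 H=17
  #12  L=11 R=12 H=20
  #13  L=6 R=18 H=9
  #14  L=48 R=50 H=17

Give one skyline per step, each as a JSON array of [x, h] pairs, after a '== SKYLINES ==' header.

== SKYLINES ==
[[32,20],[36,0]]
[[32,20],[40,0]]
[[21,7],[30,0],[32,20],[40,0]]
[[21,7],[24,20],[25,7],[30,0],[32,20],[40,0]]
[[21,7],[24,20],[25,7],[30,0],[32,20],[40,0],[42,7],[43,0]]
[[19,4],[21,7],[24,20],[25,7],[30,4],[32,20],[40,0],[42,7],[43,0]]
[[19,4],[21,7],[24,20],[25,7],[30,4],[32,20],[40,19],[44,0]]
[[19,4],[21,7],[24,20],[25,7],[30,20],[40,19],[44,0]]
[[19,4],[21,7],[24,20],[25,7],[26,20],[28,7],[30,20],[40,19],[44,0]]
[[19,4],[21,7],[24,20],[25,7],[26,20],[28,7],[30,20],[40,19],[44,0]]
[[14,17],[19,4],[21,7],[24,20],[25,7],[26,20],[28,7],[30,20],[40,19],[44,0]]
[[11,20],[12,0],[14,17],[19,4],[21,7],[24,20],[25,7],[26,20],[28,7],[30,20],[40,19],[44,0]]
[[6,9],[11,20],[12,9],[14,17],[19,4],[21,7],[24,20],[25,7],[26,20],[28,7],[30,20],[40,19],[44,0]]
[[6,9],[11,20],[12,9],[14,17],[19,4],[21,7],[24,20],[25,7],[26,20],[28,7],[30,20],[40,19],[44,0],[48,17],[50,0]]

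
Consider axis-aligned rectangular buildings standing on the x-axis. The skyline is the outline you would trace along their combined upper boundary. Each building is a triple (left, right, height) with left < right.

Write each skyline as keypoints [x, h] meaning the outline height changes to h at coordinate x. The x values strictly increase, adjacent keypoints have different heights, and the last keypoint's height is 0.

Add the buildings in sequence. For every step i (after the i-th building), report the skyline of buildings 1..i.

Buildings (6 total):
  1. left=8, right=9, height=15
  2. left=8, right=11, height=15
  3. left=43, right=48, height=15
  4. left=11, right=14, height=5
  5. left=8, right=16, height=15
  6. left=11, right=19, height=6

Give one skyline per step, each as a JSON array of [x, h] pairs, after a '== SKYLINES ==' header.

== SKYLINES ==
[[8,15],[9,0]]
[[8,15],[11,0]]
[[8,15],[11,0],[43,15],[48,0]]
[[8,15],[11,5],[14,0],[43,15],[48,0]]
[[8,15],[16,0],[43,15],[48,0]]
[[8,15],[16,6],[19,0],[43,15],[48,0]]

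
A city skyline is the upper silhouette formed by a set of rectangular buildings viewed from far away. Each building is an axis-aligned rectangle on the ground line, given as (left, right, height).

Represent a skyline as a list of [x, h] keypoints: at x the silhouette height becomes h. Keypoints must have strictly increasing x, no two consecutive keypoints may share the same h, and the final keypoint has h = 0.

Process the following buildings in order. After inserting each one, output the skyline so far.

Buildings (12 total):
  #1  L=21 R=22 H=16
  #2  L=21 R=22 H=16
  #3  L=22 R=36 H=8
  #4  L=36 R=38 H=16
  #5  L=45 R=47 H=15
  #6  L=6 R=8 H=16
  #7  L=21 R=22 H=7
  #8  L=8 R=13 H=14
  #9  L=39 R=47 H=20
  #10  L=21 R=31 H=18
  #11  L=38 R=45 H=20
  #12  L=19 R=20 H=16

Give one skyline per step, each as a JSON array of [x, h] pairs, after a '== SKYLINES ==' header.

== SKYLINES ==
[[21,16],[22,0]]
[[21,16],[22,0]]
[[21,16],[22,8],[36,0]]
[[21,16],[22,8],[36,16],[38,0]]
[[21,16],[22,8],[36,16],[38,0],[45,15],[47,0]]
[[6,16],[8,0],[21,16],[22,8],[36,16],[38,0],[45,15],[47,0]]
[[6,16],[8,0],[21,16],[22,8],[36,16],[38,0],[45,15],[47,0]]
[[6,16],[8,14],[13,0],[21,16],[22,8],[36,16],[38,0],[45,15],[47,0]]
[[6,16],[8,14],[13,0],[21,16],[22,8],[36,16],[38,0],[39,20],[47,0]]
[[6,16],[8,14],[13,0],[21,18],[31,8],[36,16],[38,0],[39,20],[47,0]]
[[6,16],[8,14],[13,0],[21,18],[31,8],[36,16],[38,20],[47,0]]
[[6,16],[8,14],[13,0],[19,16],[20,0],[21,18],[31,8],[36,16],[38,20],[47,0]]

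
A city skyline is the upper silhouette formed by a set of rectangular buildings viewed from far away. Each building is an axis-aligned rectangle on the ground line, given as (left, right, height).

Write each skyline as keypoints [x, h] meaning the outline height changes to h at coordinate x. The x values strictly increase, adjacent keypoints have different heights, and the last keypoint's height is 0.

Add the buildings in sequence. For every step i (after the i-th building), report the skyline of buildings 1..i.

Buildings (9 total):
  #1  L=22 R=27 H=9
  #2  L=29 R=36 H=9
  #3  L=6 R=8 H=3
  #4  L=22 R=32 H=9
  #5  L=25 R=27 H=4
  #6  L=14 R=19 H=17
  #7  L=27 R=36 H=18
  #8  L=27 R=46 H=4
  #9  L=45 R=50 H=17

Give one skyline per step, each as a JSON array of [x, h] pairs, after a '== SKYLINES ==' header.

== SKYLINES ==
[[22,9],[27,0]]
[[22,9],[27,0],[29,9],[36,0]]
[[6,3],[8,0],[22,9],[27,0],[29,9],[36,0]]
[[6,3],[8,0],[22,9],[36,0]]
[[6,3],[8,0],[22,9],[36,0]]
[[6,3],[8,0],[14,17],[19,0],[22,9],[36,0]]
[[6,3],[8,0],[14,17],[19,0],[22,9],[27,18],[36,0]]
[[6,3],[8,0],[14,17],[19,0],[22,9],[27,18],[36,4],[46,0]]
[[6,3],[8,0],[14,17],[19,0],[22,9],[27,18],[36,4],[45,17],[50,0]]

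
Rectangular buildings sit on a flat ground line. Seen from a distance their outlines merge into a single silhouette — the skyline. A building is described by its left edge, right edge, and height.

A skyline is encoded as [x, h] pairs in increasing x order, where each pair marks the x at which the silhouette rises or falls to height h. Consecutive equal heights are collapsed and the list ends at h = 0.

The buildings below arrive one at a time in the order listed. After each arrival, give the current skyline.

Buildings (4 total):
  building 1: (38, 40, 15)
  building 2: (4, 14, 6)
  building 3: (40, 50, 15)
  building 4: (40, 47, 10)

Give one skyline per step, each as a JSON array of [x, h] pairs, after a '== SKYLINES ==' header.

== SKYLINES ==
[[38,15],[40,0]]
[[4,6],[14,0],[38,15],[40,0]]
[[4,6],[14,0],[38,15],[50,0]]
[[4,6],[14,0],[38,15],[50,0]]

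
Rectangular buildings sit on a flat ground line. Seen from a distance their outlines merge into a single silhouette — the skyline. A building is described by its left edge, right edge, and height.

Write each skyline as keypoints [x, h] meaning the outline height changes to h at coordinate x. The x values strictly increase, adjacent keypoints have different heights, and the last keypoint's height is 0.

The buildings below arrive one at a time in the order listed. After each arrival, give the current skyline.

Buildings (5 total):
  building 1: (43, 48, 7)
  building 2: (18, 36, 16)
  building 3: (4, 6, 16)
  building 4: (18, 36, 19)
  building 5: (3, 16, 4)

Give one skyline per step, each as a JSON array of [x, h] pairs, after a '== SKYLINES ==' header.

== SKYLINES ==
[[43,7],[48,0]]
[[18,16],[36,0],[43,7],[48,0]]
[[4,16],[6,0],[18,16],[36,0],[43,7],[48,0]]
[[4,16],[6,0],[18,19],[36,0],[43,7],[48,0]]
[[3,4],[4,16],[6,4],[16,0],[18,19],[36,0],[43,7],[48,0]]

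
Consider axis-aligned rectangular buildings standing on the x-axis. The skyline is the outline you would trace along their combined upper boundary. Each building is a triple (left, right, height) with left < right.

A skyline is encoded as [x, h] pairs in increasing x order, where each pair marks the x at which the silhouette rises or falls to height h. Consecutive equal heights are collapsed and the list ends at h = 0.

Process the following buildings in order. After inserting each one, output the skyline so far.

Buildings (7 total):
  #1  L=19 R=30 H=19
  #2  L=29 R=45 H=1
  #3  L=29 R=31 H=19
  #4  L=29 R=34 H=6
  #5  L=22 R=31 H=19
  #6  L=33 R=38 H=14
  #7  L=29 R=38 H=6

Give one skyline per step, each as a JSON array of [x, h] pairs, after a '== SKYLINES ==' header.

== SKYLINES ==
[[19,19],[30,0]]
[[19,19],[30,1],[45,0]]
[[19,19],[31,1],[45,0]]
[[19,19],[31,6],[34,1],[45,0]]
[[19,19],[31,6],[34,1],[45,0]]
[[19,19],[31,6],[33,14],[38,1],[45,0]]
[[19,19],[31,6],[33,14],[38,1],[45,0]]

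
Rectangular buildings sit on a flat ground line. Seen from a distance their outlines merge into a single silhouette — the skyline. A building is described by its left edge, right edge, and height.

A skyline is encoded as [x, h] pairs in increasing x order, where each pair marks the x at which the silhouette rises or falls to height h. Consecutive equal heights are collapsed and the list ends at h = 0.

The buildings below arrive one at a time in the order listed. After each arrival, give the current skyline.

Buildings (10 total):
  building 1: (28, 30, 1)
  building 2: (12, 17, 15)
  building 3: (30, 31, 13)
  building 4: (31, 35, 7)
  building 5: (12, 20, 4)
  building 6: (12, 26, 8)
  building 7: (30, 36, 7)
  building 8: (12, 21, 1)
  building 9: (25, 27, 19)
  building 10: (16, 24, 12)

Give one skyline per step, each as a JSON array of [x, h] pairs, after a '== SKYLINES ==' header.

== SKYLINES ==
[[28,1],[30,0]]
[[12,15],[17,0],[28,1],[30,0]]
[[12,15],[17,0],[28,1],[30,13],[31,0]]
[[12,15],[17,0],[28,1],[30,13],[31,7],[35,0]]
[[12,15],[17,4],[20,0],[28,1],[30,13],[31,7],[35,0]]
[[12,15],[17,8],[26,0],[28,1],[30,13],[31,7],[35,0]]
[[12,15],[17,8],[26,0],[28,1],[30,13],[31,7],[36,0]]
[[12,15],[17,8],[26,0],[28,1],[30,13],[31,7],[36,0]]
[[12,15],[17,8],[25,19],[27,0],[28,1],[30,13],[31,7],[36,0]]
[[12,15],[17,12],[24,8],[25,19],[27,0],[28,1],[30,13],[31,7],[36,0]]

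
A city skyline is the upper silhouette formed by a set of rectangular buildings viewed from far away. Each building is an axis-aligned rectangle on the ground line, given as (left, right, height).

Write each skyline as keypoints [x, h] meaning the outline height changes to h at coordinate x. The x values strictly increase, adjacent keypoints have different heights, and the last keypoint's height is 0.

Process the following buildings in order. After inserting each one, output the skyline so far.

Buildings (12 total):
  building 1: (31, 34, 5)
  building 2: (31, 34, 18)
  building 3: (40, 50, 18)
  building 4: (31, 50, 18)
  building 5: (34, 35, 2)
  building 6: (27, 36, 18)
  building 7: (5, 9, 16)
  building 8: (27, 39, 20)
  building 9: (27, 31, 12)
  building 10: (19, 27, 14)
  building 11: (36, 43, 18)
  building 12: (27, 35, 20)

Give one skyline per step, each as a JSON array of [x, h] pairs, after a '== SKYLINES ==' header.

== SKYLINES ==
[[31,5],[34,0]]
[[31,18],[34,0]]
[[31,18],[34,0],[40,18],[50,0]]
[[31,18],[50,0]]
[[31,18],[50,0]]
[[27,18],[50,0]]
[[5,16],[9,0],[27,18],[50,0]]
[[5,16],[9,0],[27,20],[39,18],[50,0]]
[[5,16],[9,0],[27,20],[39,18],[50,0]]
[[5,16],[9,0],[19,14],[27,20],[39,18],[50,0]]
[[5,16],[9,0],[19,14],[27,20],[39,18],[50,0]]
[[5,16],[9,0],[19,14],[27,20],[39,18],[50,0]]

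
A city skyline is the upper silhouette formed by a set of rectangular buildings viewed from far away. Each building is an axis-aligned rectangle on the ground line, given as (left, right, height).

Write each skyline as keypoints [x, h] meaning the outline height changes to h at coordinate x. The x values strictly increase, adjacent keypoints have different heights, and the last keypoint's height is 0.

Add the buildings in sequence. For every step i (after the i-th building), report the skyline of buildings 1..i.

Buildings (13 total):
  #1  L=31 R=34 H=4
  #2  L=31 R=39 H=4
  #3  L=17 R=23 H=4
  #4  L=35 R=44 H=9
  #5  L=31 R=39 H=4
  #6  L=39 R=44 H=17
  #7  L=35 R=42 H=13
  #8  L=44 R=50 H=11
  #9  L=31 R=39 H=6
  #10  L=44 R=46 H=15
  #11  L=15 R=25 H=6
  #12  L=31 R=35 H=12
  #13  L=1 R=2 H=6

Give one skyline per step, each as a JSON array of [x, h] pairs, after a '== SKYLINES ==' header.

== SKYLINES ==
[[31,4],[34,0]]
[[31,4],[39,0]]
[[17,4],[23,0],[31,4],[39,0]]
[[17,4],[23,0],[31,4],[35,9],[44,0]]
[[17,4],[23,0],[31,4],[35,9],[44,0]]
[[17,4],[23,0],[31,4],[35,9],[39,17],[44,0]]
[[17,4],[23,0],[31,4],[35,13],[39,17],[44,0]]
[[17,4],[23,0],[31,4],[35,13],[39,17],[44,11],[50,0]]
[[17,4],[23,0],[31,6],[35,13],[39,17],[44,11],[50,0]]
[[17,4],[23,0],[31,6],[35,13],[39,17],[44,15],[46,11],[50,0]]
[[15,6],[25,0],[31,6],[35,13],[39,17],[44,15],[46,11],[50,0]]
[[15,6],[25,0],[31,12],[35,13],[39,17],[44,15],[46,11],[50,0]]
[[1,6],[2,0],[15,6],[25,0],[31,12],[35,13],[39,17],[44,15],[46,11],[50,0]]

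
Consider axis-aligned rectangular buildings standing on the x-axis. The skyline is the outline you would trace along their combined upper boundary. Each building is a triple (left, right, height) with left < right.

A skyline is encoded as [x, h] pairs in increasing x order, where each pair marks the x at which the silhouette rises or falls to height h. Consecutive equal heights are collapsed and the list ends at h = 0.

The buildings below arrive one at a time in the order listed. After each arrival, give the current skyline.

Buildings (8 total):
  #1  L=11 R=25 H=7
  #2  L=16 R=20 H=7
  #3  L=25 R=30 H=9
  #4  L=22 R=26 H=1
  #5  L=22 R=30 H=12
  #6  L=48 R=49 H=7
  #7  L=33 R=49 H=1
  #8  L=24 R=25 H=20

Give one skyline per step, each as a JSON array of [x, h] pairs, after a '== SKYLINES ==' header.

== SKYLINES ==
[[11,7],[25,0]]
[[11,7],[25,0]]
[[11,7],[25,9],[30,0]]
[[11,7],[25,9],[30,0]]
[[11,7],[22,12],[30,0]]
[[11,7],[22,12],[30,0],[48,7],[49,0]]
[[11,7],[22,12],[30,0],[33,1],[48,7],[49,0]]
[[11,7],[22,12],[24,20],[25,12],[30,0],[33,1],[48,7],[49,0]]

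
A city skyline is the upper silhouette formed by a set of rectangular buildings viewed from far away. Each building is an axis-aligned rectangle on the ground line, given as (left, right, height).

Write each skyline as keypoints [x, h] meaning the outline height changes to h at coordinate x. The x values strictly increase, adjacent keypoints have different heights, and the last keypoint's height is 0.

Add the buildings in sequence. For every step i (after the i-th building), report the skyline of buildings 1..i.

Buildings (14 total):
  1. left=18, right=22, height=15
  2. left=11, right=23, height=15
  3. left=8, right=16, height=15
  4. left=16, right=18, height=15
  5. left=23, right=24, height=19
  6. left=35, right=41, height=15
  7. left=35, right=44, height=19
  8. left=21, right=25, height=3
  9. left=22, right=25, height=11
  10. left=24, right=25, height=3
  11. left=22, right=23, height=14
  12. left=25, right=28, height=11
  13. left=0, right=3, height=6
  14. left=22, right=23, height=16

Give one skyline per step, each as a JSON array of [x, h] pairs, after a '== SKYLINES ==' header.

== SKYLINES ==
[[18,15],[22,0]]
[[11,15],[23,0]]
[[8,15],[23,0]]
[[8,15],[23,0]]
[[8,15],[23,19],[24,0]]
[[8,15],[23,19],[24,0],[35,15],[41,0]]
[[8,15],[23,19],[24,0],[35,19],[44,0]]
[[8,15],[23,19],[24,3],[25,0],[35,19],[44,0]]
[[8,15],[23,19],[24,11],[25,0],[35,19],[44,0]]
[[8,15],[23,19],[24,11],[25,0],[35,19],[44,0]]
[[8,15],[23,19],[24,11],[25,0],[35,19],[44,0]]
[[8,15],[23,19],[24,11],[28,0],[35,19],[44,0]]
[[0,6],[3,0],[8,15],[23,19],[24,11],[28,0],[35,19],[44,0]]
[[0,6],[3,0],[8,15],[22,16],[23,19],[24,11],[28,0],[35,19],[44,0]]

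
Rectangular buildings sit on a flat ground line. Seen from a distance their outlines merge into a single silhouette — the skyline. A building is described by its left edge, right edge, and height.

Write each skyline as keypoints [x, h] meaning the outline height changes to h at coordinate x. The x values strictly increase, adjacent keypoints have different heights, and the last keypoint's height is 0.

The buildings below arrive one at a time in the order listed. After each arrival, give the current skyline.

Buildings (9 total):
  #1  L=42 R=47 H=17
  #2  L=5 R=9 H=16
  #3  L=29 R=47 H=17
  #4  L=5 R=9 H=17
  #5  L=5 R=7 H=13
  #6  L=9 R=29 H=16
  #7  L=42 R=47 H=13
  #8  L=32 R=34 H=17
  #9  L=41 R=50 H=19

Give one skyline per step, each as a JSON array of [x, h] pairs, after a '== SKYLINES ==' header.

== SKYLINES ==
[[42,17],[47,0]]
[[5,16],[9,0],[42,17],[47,0]]
[[5,16],[9,0],[29,17],[47,0]]
[[5,17],[9,0],[29,17],[47,0]]
[[5,17],[9,0],[29,17],[47,0]]
[[5,17],[9,16],[29,17],[47,0]]
[[5,17],[9,16],[29,17],[47,0]]
[[5,17],[9,16],[29,17],[47,0]]
[[5,17],[9,16],[29,17],[41,19],[50,0]]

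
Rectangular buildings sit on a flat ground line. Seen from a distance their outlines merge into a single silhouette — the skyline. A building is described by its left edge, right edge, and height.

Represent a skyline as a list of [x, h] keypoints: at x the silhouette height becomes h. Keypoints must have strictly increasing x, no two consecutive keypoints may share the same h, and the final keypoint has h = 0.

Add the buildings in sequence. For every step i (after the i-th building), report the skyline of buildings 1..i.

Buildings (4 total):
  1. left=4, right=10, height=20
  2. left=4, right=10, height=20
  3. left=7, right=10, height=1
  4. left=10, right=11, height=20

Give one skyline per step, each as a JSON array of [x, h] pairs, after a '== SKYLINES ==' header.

== SKYLINES ==
[[4,20],[10,0]]
[[4,20],[10,0]]
[[4,20],[10,0]]
[[4,20],[11,0]]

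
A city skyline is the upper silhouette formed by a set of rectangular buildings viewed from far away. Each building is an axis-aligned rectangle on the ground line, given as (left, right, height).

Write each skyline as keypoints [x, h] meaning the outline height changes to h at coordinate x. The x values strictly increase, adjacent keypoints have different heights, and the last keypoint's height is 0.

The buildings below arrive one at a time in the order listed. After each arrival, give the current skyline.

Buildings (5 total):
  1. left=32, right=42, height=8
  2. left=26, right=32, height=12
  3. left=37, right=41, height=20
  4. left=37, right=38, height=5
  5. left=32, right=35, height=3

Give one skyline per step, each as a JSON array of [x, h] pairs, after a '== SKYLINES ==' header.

== SKYLINES ==
[[32,8],[42,0]]
[[26,12],[32,8],[42,0]]
[[26,12],[32,8],[37,20],[41,8],[42,0]]
[[26,12],[32,8],[37,20],[41,8],[42,0]]
[[26,12],[32,8],[37,20],[41,8],[42,0]]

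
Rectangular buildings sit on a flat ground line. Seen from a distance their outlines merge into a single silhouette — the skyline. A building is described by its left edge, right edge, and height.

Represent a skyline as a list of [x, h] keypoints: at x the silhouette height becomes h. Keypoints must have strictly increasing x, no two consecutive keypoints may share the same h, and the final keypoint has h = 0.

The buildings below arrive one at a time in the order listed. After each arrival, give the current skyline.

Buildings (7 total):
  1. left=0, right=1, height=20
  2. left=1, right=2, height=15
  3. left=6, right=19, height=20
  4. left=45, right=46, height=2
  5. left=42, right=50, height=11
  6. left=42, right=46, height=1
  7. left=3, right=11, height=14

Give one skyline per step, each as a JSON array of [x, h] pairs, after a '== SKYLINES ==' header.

== SKYLINES ==
[[0,20],[1,0]]
[[0,20],[1,15],[2,0]]
[[0,20],[1,15],[2,0],[6,20],[19,0]]
[[0,20],[1,15],[2,0],[6,20],[19,0],[45,2],[46,0]]
[[0,20],[1,15],[2,0],[6,20],[19,0],[42,11],[50,0]]
[[0,20],[1,15],[2,0],[6,20],[19,0],[42,11],[50,0]]
[[0,20],[1,15],[2,0],[3,14],[6,20],[19,0],[42,11],[50,0]]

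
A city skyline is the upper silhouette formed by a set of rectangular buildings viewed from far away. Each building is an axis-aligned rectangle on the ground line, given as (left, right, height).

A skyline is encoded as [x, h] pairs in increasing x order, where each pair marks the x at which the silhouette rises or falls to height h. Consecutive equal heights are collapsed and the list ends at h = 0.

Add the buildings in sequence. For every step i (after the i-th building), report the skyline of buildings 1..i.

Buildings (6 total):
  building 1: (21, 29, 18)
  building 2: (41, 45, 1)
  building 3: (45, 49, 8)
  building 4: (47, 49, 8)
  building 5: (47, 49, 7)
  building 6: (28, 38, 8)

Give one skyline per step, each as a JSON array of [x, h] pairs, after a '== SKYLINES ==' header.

== SKYLINES ==
[[21,18],[29,0]]
[[21,18],[29,0],[41,1],[45,0]]
[[21,18],[29,0],[41,1],[45,8],[49,0]]
[[21,18],[29,0],[41,1],[45,8],[49,0]]
[[21,18],[29,0],[41,1],[45,8],[49,0]]
[[21,18],[29,8],[38,0],[41,1],[45,8],[49,0]]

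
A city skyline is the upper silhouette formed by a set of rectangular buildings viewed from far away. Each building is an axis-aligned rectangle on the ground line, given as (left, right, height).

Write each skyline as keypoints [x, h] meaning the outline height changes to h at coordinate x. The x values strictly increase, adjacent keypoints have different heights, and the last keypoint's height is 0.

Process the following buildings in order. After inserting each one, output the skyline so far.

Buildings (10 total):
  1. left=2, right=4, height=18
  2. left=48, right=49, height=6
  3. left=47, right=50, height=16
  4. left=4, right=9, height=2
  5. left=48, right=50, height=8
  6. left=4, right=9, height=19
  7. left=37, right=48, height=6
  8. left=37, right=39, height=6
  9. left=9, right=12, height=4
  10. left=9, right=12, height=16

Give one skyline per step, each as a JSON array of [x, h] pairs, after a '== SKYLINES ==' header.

== SKYLINES ==
[[2,18],[4,0]]
[[2,18],[4,0],[48,6],[49,0]]
[[2,18],[4,0],[47,16],[50,0]]
[[2,18],[4,2],[9,0],[47,16],[50,0]]
[[2,18],[4,2],[9,0],[47,16],[50,0]]
[[2,18],[4,19],[9,0],[47,16],[50,0]]
[[2,18],[4,19],[9,0],[37,6],[47,16],[50,0]]
[[2,18],[4,19],[9,0],[37,6],[47,16],[50,0]]
[[2,18],[4,19],[9,4],[12,0],[37,6],[47,16],[50,0]]
[[2,18],[4,19],[9,16],[12,0],[37,6],[47,16],[50,0]]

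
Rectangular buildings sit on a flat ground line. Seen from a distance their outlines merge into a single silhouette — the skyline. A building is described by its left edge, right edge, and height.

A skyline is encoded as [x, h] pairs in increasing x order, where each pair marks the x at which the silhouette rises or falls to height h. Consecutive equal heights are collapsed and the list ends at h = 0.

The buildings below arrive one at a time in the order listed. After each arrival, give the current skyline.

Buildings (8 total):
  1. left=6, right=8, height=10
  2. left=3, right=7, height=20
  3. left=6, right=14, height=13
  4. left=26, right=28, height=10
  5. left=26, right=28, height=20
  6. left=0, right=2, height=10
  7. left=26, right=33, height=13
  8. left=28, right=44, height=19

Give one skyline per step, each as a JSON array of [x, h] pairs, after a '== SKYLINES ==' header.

== SKYLINES ==
[[6,10],[8,0]]
[[3,20],[7,10],[8,0]]
[[3,20],[7,13],[14,0]]
[[3,20],[7,13],[14,0],[26,10],[28,0]]
[[3,20],[7,13],[14,0],[26,20],[28,0]]
[[0,10],[2,0],[3,20],[7,13],[14,0],[26,20],[28,0]]
[[0,10],[2,0],[3,20],[7,13],[14,0],[26,20],[28,13],[33,0]]
[[0,10],[2,0],[3,20],[7,13],[14,0],[26,20],[28,19],[44,0]]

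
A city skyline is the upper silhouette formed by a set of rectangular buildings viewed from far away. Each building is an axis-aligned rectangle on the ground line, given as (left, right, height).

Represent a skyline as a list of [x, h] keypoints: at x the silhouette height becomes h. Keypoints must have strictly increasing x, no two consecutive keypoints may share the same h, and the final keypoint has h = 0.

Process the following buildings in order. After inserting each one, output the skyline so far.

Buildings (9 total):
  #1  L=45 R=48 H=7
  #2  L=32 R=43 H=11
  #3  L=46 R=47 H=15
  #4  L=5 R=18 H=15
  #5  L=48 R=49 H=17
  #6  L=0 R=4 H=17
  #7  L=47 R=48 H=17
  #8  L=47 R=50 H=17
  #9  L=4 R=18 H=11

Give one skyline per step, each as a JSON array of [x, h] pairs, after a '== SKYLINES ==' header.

== SKYLINES ==
[[45,7],[48,0]]
[[32,11],[43,0],[45,7],[48,0]]
[[32,11],[43,0],[45,7],[46,15],[47,7],[48,0]]
[[5,15],[18,0],[32,11],[43,0],[45,7],[46,15],[47,7],[48,0]]
[[5,15],[18,0],[32,11],[43,0],[45,7],[46,15],[47,7],[48,17],[49,0]]
[[0,17],[4,0],[5,15],[18,0],[32,11],[43,0],[45,7],[46,15],[47,7],[48,17],[49,0]]
[[0,17],[4,0],[5,15],[18,0],[32,11],[43,0],[45,7],[46,15],[47,17],[49,0]]
[[0,17],[4,0],[5,15],[18,0],[32,11],[43,0],[45,7],[46,15],[47,17],[50,0]]
[[0,17],[4,11],[5,15],[18,0],[32,11],[43,0],[45,7],[46,15],[47,17],[50,0]]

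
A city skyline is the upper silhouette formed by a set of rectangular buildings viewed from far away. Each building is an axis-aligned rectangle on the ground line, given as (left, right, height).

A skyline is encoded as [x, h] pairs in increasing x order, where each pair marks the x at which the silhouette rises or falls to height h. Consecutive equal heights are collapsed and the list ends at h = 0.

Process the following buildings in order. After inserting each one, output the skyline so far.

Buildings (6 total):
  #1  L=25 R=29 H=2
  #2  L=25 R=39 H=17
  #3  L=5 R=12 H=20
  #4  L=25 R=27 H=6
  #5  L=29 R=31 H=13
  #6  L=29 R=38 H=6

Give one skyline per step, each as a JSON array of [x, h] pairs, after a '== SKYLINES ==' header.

== SKYLINES ==
[[25,2],[29,0]]
[[25,17],[39,0]]
[[5,20],[12,0],[25,17],[39,0]]
[[5,20],[12,0],[25,17],[39,0]]
[[5,20],[12,0],[25,17],[39,0]]
[[5,20],[12,0],[25,17],[39,0]]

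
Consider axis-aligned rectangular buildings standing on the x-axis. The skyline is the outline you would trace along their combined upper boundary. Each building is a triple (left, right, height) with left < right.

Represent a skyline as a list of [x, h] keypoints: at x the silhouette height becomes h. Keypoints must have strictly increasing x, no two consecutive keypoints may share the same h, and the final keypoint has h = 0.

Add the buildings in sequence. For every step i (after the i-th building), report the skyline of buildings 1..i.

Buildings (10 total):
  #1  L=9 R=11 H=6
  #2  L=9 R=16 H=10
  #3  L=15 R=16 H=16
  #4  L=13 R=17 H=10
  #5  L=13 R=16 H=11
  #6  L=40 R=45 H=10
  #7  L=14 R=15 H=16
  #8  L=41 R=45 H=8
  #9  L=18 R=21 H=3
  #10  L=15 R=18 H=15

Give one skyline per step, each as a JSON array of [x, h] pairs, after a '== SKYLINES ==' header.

== SKYLINES ==
[[9,6],[11,0]]
[[9,10],[16,0]]
[[9,10],[15,16],[16,0]]
[[9,10],[15,16],[16,10],[17,0]]
[[9,10],[13,11],[15,16],[16,10],[17,0]]
[[9,10],[13,11],[15,16],[16,10],[17,0],[40,10],[45,0]]
[[9,10],[13,11],[14,16],[16,10],[17,0],[40,10],[45,0]]
[[9,10],[13,11],[14,16],[16,10],[17,0],[40,10],[45,0]]
[[9,10],[13,11],[14,16],[16,10],[17,0],[18,3],[21,0],[40,10],[45,0]]
[[9,10],[13,11],[14,16],[16,15],[18,3],[21,0],[40,10],[45,0]]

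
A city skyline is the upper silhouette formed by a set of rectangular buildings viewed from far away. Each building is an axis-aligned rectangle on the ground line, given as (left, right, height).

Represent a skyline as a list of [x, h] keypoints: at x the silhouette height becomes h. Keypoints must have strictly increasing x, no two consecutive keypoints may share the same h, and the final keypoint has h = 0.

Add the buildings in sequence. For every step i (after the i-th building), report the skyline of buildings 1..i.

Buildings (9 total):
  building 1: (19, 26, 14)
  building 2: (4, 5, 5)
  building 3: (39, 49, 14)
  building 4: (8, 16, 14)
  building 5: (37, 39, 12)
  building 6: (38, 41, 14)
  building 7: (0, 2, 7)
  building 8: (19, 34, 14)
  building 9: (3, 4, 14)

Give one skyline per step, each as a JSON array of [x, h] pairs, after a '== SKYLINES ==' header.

== SKYLINES ==
[[19,14],[26,0]]
[[4,5],[5,0],[19,14],[26,0]]
[[4,5],[5,0],[19,14],[26,0],[39,14],[49,0]]
[[4,5],[5,0],[8,14],[16,0],[19,14],[26,0],[39,14],[49,0]]
[[4,5],[5,0],[8,14],[16,0],[19,14],[26,0],[37,12],[39,14],[49,0]]
[[4,5],[5,0],[8,14],[16,0],[19,14],[26,0],[37,12],[38,14],[49,0]]
[[0,7],[2,0],[4,5],[5,0],[8,14],[16,0],[19,14],[26,0],[37,12],[38,14],[49,0]]
[[0,7],[2,0],[4,5],[5,0],[8,14],[16,0],[19,14],[34,0],[37,12],[38,14],[49,0]]
[[0,7],[2,0],[3,14],[4,5],[5,0],[8,14],[16,0],[19,14],[34,0],[37,12],[38,14],[49,0]]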